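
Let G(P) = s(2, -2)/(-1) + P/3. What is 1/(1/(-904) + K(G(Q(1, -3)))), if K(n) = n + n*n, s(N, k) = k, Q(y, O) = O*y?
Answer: 904/1807 ≈ 0.50028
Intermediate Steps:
G(P) = 2 + P/3 (G(P) = -2/(-1) + P/3 = -2*(-1) + P*(1/3) = 2 + P/3)
K(n) = n + n**2
1/(1/(-904) + K(G(Q(1, -3)))) = 1/(1/(-904) + (2 + (-3*1)/3)*(1 + (2 + (-3*1)/3))) = 1/(-1/904 + (2 + (1/3)*(-3))*(1 + (2 + (1/3)*(-3)))) = 1/(-1/904 + (2 - 1)*(1 + (2 - 1))) = 1/(-1/904 + 1*(1 + 1)) = 1/(-1/904 + 1*2) = 1/(-1/904 + 2) = 1/(1807/904) = 904/1807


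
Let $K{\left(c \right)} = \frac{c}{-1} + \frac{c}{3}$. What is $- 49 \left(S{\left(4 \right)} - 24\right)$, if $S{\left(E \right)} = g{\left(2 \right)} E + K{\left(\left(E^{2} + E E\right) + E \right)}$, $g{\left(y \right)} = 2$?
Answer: $1960$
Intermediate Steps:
$K{\left(c \right)} = - \frac{2 c}{3}$ ($K{\left(c \right)} = c \left(-1\right) + c \frac{1}{3} = - c + \frac{c}{3} = - \frac{2 c}{3}$)
$S{\left(E \right)} = - \frac{4 E^{2}}{3} + \frac{4 E}{3}$ ($S{\left(E \right)} = 2 E - \frac{2 \left(\left(E^{2} + E E\right) + E\right)}{3} = 2 E - \frac{2 \left(\left(E^{2} + E^{2}\right) + E\right)}{3} = 2 E - \frac{2 \left(2 E^{2} + E\right)}{3} = 2 E - \frac{2 \left(E + 2 E^{2}\right)}{3} = 2 E - \left(\frac{2 E}{3} + \frac{4 E^{2}}{3}\right) = - \frac{4 E^{2}}{3} + \frac{4 E}{3}$)
$- 49 \left(S{\left(4 \right)} - 24\right) = - 49 \left(\frac{4}{3} \cdot 4 \left(1 - 4\right) - 24\right) = - 49 \left(\frac{4}{3} \cdot 4 \left(-3\right) - 24\right) = - 49 \left(-16 - 24\right) = \left(-49\right) \left(-40\right) = 1960$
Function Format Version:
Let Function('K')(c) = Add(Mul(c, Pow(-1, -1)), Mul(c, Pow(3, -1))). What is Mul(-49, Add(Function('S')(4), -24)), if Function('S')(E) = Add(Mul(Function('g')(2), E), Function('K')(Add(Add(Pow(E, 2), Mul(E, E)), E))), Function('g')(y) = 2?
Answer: 1960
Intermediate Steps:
Function('K')(c) = Mul(Rational(-2, 3), c) (Function('K')(c) = Add(Mul(c, -1), Mul(c, Rational(1, 3))) = Add(Mul(-1, c), Mul(Rational(1, 3), c)) = Mul(Rational(-2, 3), c))
Function('S')(E) = Add(Mul(Rational(-4, 3), Pow(E, 2)), Mul(Rational(4, 3), E)) (Function('S')(E) = Add(Mul(2, E), Mul(Rational(-2, 3), Add(Add(Pow(E, 2), Mul(E, E)), E))) = Add(Mul(2, E), Mul(Rational(-2, 3), Add(Add(Pow(E, 2), Pow(E, 2)), E))) = Add(Mul(2, E), Mul(Rational(-2, 3), Add(Mul(2, Pow(E, 2)), E))) = Add(Mul(2, E), Mul(Rational(-2, 3), Add(E, Mul(2, Pow(E, 2))))) = Add(Mul(2, E), Add(Mul(Rational(-4, 3), Pow(E, 2)), Mul(Rational(-2, 3), E))) = Add(Mul(Rational(-4, 3), Pow(E, 2)), Mul(Rational(4, 3), E)))
Mul(-49, Add(Function('S')(4), -24)) = Mul(-49, Add(Mul(Rational(4, 3), 4, Add(1, Mul(-1, 4))), -24)) = Mul(-49, Add(Mul(Rational(4, 3), 4, Add(1, -4)), -24)) = Mul(-49, Add(Mul(Rational(4, 3), 4, -3), -24)) = Mul(-49, Add(-16, -24)) = Mul(-49, -40) = 1960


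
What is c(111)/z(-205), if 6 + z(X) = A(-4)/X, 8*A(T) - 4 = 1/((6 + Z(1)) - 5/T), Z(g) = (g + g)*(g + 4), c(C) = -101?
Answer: 285729/16981 ≈ 16.826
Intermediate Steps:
Z(g) = 2*g*(4 + g) (Z(g) = (2*g)*(4 + g) = 2*g*(4 + g))
A(T) = ½ + 1/(8*(16 - 5/T)) (A(T) = ½ + 1/(8*((6 + 2*1*(4 + 1)) - 5/T)) = ½ + 1/(8*((6 + 2*1*5) - 5/T)) = ½ + 1/(8*((6 + 10) - 5/T)) = ½ + 1/(8*(16 - 5/T)))
z(X) = -6 + 35/(69*X) (z(X) = -6 + (5*(-4 + 13*(-4))/(8*(-5 + 16*(-4))))/X = -6 + (5*(-4 - 52)/(8*(-5 - 64)))/X = -6 + ((5/8)*(-56)/(-69))/X = -6 + ((5/8)*(-1/69)*(-56))/X = -6 + 35/(69*X))
c(111)/z(-205) = -101/(-6 + (35/69)/(-205)) = -101/(-6 + (35/69)*(-1/205)) = -101/(-6 - 7/2829) = -101/(-16981/2829) = -101*(-2829/16981) = 285729/16981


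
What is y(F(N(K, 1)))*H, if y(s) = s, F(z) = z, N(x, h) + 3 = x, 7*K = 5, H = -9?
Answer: 144/7 ≈ 20.571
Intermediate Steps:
K = 5/7 (K = (1/7)*5 = 5/7 ≈ 0.71429)
N(x, h) = -3 + x
y(F(N(K, 1)))*H = (-3 + 5/7)*(-9) = -16/7*(-9) = 144/7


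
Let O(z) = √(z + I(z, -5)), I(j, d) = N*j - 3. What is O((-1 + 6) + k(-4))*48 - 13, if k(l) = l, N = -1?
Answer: -13 + 48*I*√3 ≈ -13.0 + 83.138*I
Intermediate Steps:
I(j, d) = -3 - j (I(j, d) = -j - 3 = -3 - j)
O(z) = I*√3 (O(z) = √(z + (-3 - z)) = √(-3) = I*√3)
O((-1 + 6) + k(-4))*48 - 13 = (I*√3)*48 - 13 = 48*I*√3 - 13 = -13 + 48*I*√3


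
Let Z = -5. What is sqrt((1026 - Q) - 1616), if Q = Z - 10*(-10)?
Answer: I*sqrt(685) ≈ 26.173*I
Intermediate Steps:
Q = 95 (Q = -5 - 10*(-10) = -5 + 100 = 95)
sqrt((1026 - Q) - 1616) = sqrt((1026 - 1*95) - 1616) = sqrt((1026 - 95) - 1616) = sqrt(931 - 1616) = sqrt(-685) = I*sqrt(685)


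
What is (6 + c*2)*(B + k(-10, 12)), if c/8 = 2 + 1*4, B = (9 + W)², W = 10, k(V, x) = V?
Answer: 35802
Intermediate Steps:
B = 361 (B = (9 + 10)² = 19² = 361)
c = 48 (c = 8*(2 + 1*4) = 8*(2 + 4) = 8*6 = 48)
(6 + c*2)*(B + k(-10, 12)) = (6 + 48*2)*(361 - 10) = (6 + 96)*351 = 102*351 = 35802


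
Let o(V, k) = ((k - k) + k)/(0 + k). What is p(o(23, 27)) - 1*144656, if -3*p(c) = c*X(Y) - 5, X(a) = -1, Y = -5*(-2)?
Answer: -144654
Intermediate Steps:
Y = 10
o(V, k) = 1 (o(V, k) = (0 + k)/k = k/k = 1)
p(c) = 5/3 + c/3 (p(c) = -(c*(-1) - 5)/3 = -(-c - 5)/3 = -(-5 - c)/3 = 5/3 + c/3)
p(o(23, 27)) - 1*144656 = (5/3 + (⅓)*1) - 1*144656 = (5/3 + ⅓) - 144656 = 2 - 144656 = -144654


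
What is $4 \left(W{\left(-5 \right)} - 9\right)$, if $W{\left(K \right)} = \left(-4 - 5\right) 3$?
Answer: $-144$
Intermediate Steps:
$W{\left(K \right)} = -27$ ($W{\left(K \right)} = \left(-9\right) 3 = -27$)
$4 \left(W{\left(-5 \right)} - 9\right) = 4 \left(-27 - 9\right) = 4 \left(-36\right) = -144$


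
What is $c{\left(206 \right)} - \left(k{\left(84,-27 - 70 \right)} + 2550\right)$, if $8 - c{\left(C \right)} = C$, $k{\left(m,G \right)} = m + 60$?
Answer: $-2892$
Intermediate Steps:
$k{\left(m,G \right)} = 60 + m$
$c{\left(C \right)} = 8 - C$
$c{\left(206 \right)} - \left(k{\left(84,-27 - 70 \right)} + 2550\right) = \left(8 - 206\right) - \left(\left(60 + 84\right) + 2550\right) = \left(8 - 206\right) - \left(144 + 2550\right) = -198 - 2694 = -2892$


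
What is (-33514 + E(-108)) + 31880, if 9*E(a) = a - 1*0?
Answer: -1646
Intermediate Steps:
E(a) = a/9 (E(a) = (a - 1*0)/9 = (a + 0)/9 = a/9)
(-33514 + E(-108)) + 31880 = (-33514 + (⅑)*(-108)) + 31880 = (-33514 - 12) + 31880 = -33526 + 31880 = -1646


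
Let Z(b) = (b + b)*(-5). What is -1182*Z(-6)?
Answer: -70920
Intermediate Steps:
Z(b) = -10*b (Z(b) = (2*b)*(-5) = -10*b)
-1182*Z(-6) = -(-11820)*(-6) = -1182*60 = -70920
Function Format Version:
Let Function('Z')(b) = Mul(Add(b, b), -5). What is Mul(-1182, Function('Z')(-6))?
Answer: -70920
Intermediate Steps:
Function('Z')(b) = Mul(-10, b) (Function('Z')(b) = Mul(Mul(2, b), -5) = Mul(-10, b))
Mul(-1182, Function('Z')(-6)) = Mul(-1182, Mul(-10, -6)) = Mul(-1182, 60) = -70920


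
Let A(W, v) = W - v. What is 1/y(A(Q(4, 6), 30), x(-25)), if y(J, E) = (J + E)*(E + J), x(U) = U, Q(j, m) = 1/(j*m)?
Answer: 576/1739761 ≈ 0.00033108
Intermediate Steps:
Q(j, m) = 1/(j*m)
y(J, E) = (E + J)² (y(J, E) = (E + J)*(E + J) = (E + J)²)
1/y(A(Q(4, 6), 30), x(-25)) = 1/((-25 + (1/(4*6) - 1*30))²) = 1/((-25 + ((¼)*(⅙) - 30))²) = 1/((-25 + (1/24 - 30))²) = 1/((-25 - 719/24)²) = 1/((-1319/24)²) = 1/(1739761/576) = 576/1739761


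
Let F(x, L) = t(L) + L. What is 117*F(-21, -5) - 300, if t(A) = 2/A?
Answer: -4659/5 ≈ -931.80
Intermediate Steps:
F(x, L) = L + 2/L (F(x, L) = 2/L + L = L + 2/L)
117*F(-21, -5) - 300 = 117*(-5 + 2/(-5)) - 300 = 117*(-5 + 2*(-⅕)) - 300 = 117*(-5 - ⅖) - 300 = 117*(-27/5) - 300 = -3159/5 - 300 = -4659/5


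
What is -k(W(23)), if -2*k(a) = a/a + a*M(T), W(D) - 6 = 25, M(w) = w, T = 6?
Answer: 187/2 ≈ 93.500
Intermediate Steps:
W(D) = 31 (W(D) = 6 + 25 = 31)
k(a) = -½ - 3*a (k(a) = -(a/a + a*6)/2 = -(1 + 6*a)/2 = -½ - 3*a)
-k(W(23)) = -(-½ - 3*31) = -(-½ - 93) = -1*(-187/2) = 187/2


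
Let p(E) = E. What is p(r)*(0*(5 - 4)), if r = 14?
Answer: 0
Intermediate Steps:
p(r)*(0*(5 - 4)) = 14*(0*(5 - 4)) = 14*(0*1) = 14*0 = 0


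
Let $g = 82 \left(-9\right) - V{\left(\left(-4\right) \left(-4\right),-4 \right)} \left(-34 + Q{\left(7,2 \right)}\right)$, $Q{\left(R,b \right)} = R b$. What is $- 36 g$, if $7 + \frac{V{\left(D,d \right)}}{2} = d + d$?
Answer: $48168$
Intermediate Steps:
$V{\left(D,d \right)} = -14 + 4 d$ ($V{\left(D,d \right)} = -14 + 2 \left(d + d\right) = -14 + 2 \cdot 2 d = -14 + 4 d$)
$g = -1338$ ($g = 82 \left(-9\right) - \left(-14 + 4 \left(-4\right)\right) \left(-34 + 7 \cdot 2\right) = -738 - \left(-14 - 16\right) \left(-34 + 14\right) = -738 - \left(-30\right) \left(-20\right) = -738 - 600 = -1338$)
$- 36 g = \left(-36\right) \left(-1338\right) = 48168$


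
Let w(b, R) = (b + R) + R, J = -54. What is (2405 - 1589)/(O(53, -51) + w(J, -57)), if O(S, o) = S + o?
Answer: -408/83 ≈ -4.9157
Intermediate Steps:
w(b, R) = b + 2*R (w(b, R) = (R + b) + R = b + 2*R)
(2405 - 1589)/(O(53, -51) + w(J, -57)) = (2405 - 1589)/((53 - 51) + (-54 + 2*(-57))) = 816/(2 + (-54 - 114)) = 816/(2 - 168) = 816/(-166) = 816*(-1/166) = -408/83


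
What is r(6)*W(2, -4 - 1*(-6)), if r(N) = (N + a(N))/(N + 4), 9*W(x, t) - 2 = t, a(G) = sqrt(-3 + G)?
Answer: 4/15 + 2*sqrt(3)/45 ≈ 0.34365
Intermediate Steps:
W(x, t) = 2/9 + t/9
r(N) = (N + sqrt(-3 + N))/(4 + N) (r(N) = (N + sqrt(-3 + N))/(N + 4) = (N + sqrt(-3 + N))/(4 + N))
r(6)*W(2, -4 - 1*(-6)) = ((6 + sqrt(-3 + 6))/(4 + 6))*(2/9 + (-4 - 1*(-6))/9) = ((6 + sqrt(3))/10)*(2/9 + (-4 + 6)/9) = ((6 + sqrt(3))/10)*(2/9 + (1/9)*2) = (3/5 + sqrt(3)/10)*(2/9 + 2/9) = (3/5 + sqrt(3)/10)*(4/9) = 4/15 + 2*sqrt(3)/45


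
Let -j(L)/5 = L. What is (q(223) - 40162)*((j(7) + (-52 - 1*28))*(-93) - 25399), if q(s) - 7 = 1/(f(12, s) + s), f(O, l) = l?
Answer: 131667916408/223 ≈ 5.9044e+8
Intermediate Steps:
j(L) = -5*L
q(s) = 7 + 1/(2*s) (q(s) = 7 + 1/(s + s) = 7 + 1/(2*s))
(q(223) - 40162)*((j(7) + (-52 - 1*28))*(-93) - 25399) = ((7 + (½)/223) - 40162)*((-5*7 + (-52 - 1*28))*(-93) - 25399) = ((7 + (½)*(1/223)) - 40162)*((-35 + (-52 - 28))*(-93) - 25399) = ((7 + 1/446) - 40162)*((-35 - 80)*(-93) - 25399) = (3123/446 - 40162)*(-115*(-93) - 25399) = -17909129*(10695 - 25399)/446 = -17909129/446*(-14704) = 131667916408/223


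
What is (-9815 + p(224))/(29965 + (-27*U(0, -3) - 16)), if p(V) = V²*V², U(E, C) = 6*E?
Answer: 2517621161/29949 ≈ 84064.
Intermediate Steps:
p(V) = V⁴
(-9815 + p(224))/(29965 + (-27*U(0, -3) - 16)) = (-9815 + 224⁴)/(29965 + (-162*0 - 16)) = (-9815 + 2517630976)/(29965 + (-27*0 - 16)) = 2517621161/(29965 + (0 - 16)) = 2517621161/(29965 - 16) = 2517621161/29949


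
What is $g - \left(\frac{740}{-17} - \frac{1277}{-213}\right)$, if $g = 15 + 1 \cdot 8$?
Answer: $\frac{219194}{3621} \approx 60.534$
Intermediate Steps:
$g = 23$ ($g = 15 + 8 = 23$)
$g - \left(\frac{740}{-17} - \frac{1277}{-213}\right) = 23 - \left(\frac{740}{-17} - \frac{1277}{-213}\right) = 23 - \left(740 \left(- \frac{1}{17}\right) - - \frac{1277}{213}\right) = 23 - \left(- \frac{740}{17} + \frac{1277}{213}\right) = 23 - - \frac{135911}{3621} = 23 + \frac{135911}{3621} = \frac{219194}{3621}$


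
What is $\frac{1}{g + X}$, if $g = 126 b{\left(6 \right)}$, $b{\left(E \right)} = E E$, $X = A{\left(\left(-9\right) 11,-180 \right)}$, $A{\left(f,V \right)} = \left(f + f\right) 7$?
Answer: $\frac{1}{3150} \approx 0.00031746$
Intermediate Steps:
$A{\left(f,V \right)} = 14 f$ ($A{\left(f,V \right)} = 2 f 7 = 14 f$)
$X = -1386$ ($X = 14 \left(\left(-9\right) 11\right) = 14 \left(-99\right) = -1386$)
$b{\left(E \right)} = E^{2}$
$g = 4536$ ($g = 126 \cdot 6^{2} = 126 \cdot 36 = 4536$)
$\frac{1}{g + X} = \frac{1}{4536 - 1386} = \frac{1}{3150}$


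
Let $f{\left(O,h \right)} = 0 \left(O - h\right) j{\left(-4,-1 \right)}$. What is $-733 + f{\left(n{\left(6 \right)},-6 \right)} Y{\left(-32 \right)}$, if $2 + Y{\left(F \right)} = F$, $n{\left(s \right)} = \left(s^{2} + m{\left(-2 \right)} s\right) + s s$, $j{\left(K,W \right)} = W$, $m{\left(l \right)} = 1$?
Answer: $-733$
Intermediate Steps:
$n{\left(s \right)} = s + 2 s^{2}$ ($n{\left(s \right)} = \left(s^{2} + 1 s\right) + s s = \left(s^{2} + s\right) + s^{2} = \left(s + s^{2}\right) + s^{2} = s + 2 s^{2}$)
$Y{\left(F \right)} = -2 + F$
$f{\left(O,h \right)} = 0$ ($f{\left(O,h \right)} = 0 \left(O - h\right) \left(-1\right) = 0 \left(-1\right) = 0$)
$-733 + f{\left(n{\left(6 \right)},-6 \right)} Y{\left(-32 \right)} = -733 + 0 \left(-2 - 32\right) = -733 + 0 \left(-34\right) = -733 + 0 = -733$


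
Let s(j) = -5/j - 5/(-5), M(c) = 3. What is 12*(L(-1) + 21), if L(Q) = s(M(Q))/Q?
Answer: 260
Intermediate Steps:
s(j) = 1 - 5/j (s(j) = -5/j - 5*(-⅕) = -5/j + 1 = 1 - 5/j)
L(Q) = -2/(3*Q) (L(Q) = ((-5 + 3)/3)/Q = ((⅓)*(-2))/Q = -2/(3*Q))
12*(L(-1) + 21) = 12*(-⅔/(-1) + 21) = 12*(-⅔*(-1) + 21) = 12*(⅔ + 21) = 12*(65/3) = 260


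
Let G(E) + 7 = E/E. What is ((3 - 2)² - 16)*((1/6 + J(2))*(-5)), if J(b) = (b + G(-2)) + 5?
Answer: 175/2 ≈ 87.500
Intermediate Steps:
G(E) = -6 (G(E) = -7 + E/E = -7 + 1 = -6)
J(b) = -1 + b (J(b) = (b - 6) + 5 = (-6 + b) + 5 = -1 + b)
((3 - 2)² - 16)*((1/6 + J(2))*(-5)) = ((3 - 2)² - 16)*((1/6 + (-1 + 2))*(-5)) = (1² - 16)*((⅙ + 1)*(-5)) = (1 - 16)*((7/6)*(-5)) = -15*(-35/6) = 175/2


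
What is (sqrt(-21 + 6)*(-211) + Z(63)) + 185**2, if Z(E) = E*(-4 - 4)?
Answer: 33721 - 211*I*sqrt(15) ≈ 33721.0 - 817.2*I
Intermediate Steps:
Z(E) = -8*E (Z(E) = E*(-8) = -8*E)
(sqrt(-21 + 6)*(-211) + Z(63)) + 185**2 = (sqrt(-21 + 6)*(-211) - 8*63) + 185**2 = (sqrt(-15)*(-211) - 504) + 34225 = ((I*sqrt(15))*(-211) - 504) + 34225 = (-211*I*sqrt(15) - 504) + 34225 = (-504 - 211*I*sqrt(15)) + 34225 = 33721 - 211*I*sqrt(15)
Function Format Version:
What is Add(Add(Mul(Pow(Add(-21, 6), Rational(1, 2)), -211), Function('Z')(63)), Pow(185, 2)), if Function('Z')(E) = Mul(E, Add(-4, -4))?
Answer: Add(33721, Mul(-211, I, Pow(15, Rational(1, 2)))) ≈ Add(33721., Mul(-817.20, I))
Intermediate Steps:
Function('Z')(E) = Mul(-8, E) (Function('Z')(E) = Mul(E, -8) = Mul(-8, E))
Add(Add(Mul(Pow(Add(-21, 6), Rational(1, 2)), -211), Function('Z')(63)), Pow(185, 2)) = Add(Add(Mul(Pow(Add(-21, 6), Rational(1, 2)), -211), Mul(-8, 63)), Pow(185, 2)) = Add(Add(Mul(Pow(-15, Rational(1, 2)), -211), -504), 34225) = Add(Add(Mul(Mul(I, Pow(15, Rational(1, 2))), -211), -504), 34225) = Add(Add(Mul(-211, I, Pow(15, Rational(1, 2))), -504), 34225) = Add(Add(-504, Mul(-211, I, Pow(15, Rational(1, 2)))), 34225) = Add(33721, Mul(-211, I, Pow(15, Rational(1, 2))))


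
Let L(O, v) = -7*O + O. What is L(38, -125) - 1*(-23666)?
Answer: 23438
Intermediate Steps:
L(O, v) = -6*O
L(38, -125) - 1*(-23666) = -6*38 - 1*(-23666) = -228 + 23666 = 23438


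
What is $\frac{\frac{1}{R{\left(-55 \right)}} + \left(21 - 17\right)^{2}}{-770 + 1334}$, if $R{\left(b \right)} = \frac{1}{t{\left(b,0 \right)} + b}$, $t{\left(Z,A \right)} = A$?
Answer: $- \frac{13}{188} \approx -0.069149$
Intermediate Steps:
$R{\left(b \right)} = \frac{1}{b}$ ($R{\left(b \right)} = \frac{1}{0 + b} = \frac{1}{b}$)
$\frac{\frac{1}{R{\left(-55 \right)}} + \left(21 - 17\right)^{2}}{-770 + 1334} = \frac{\frac{1}{\frac{1}{-55}} + \left(21 - 17\right)^{2}}{-770 + 1334} = \frac{\frac{1}{- \frac{1}{55}} + 4^{2}}{564} = \left(-55 + 16\right) \frac{1}{564} = \left(-39\right) \frac{1}{564} = - \frac{13}{188}$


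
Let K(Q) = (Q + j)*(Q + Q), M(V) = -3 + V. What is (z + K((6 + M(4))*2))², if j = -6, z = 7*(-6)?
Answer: 33124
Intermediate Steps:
z = -42
K(Q) = 2*Q*(-6 + Q) (K(Q) = (Q - 6)*(Q + Q) = (-6 + Q)*(2*Q) = 2*Q*(-6 + Q))
(z + K((6 + M(4))*2))² = (-42 + 2*((6 + (-3 + 4))*2)*(-6 + (6 + (-3 + 4))*2))² = (-42 + 2*((6 + 1)*2)*(-6 + (6 + 1)*2))² = (-42 + 2*(7*2)*(-6 + 7*2))² = (-42 + 2*14*(-6 + 14))² = (-42 + 2*14*8)² = (-42 + 224)² = 182² = 33124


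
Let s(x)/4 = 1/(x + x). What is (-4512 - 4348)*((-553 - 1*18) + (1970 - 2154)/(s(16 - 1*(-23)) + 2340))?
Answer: 230881756540/45631 ≈ 5.0598e+6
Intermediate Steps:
s(x) = 2/x (s(x) = 4/(x + x) = 4/((2*x)) = 4*(1/(2*x)) = 2/x)
(-4512 - 4348)*((-553 - 1*18) + (1970 - 2154)/(s(16 - 1*(-23)) + 2340)) = (-4512 - 4348)*((-553 - 1*18) + (1970 - 2154)/(2/(16 - 1*(-23)) + 2340)) = -8860*((-553 - 18) - 184/(2/(16 + 23) + 2340)) = -8860*(-571 - 184/(2/39 + 2340)) = -8860*(-571 - 184/91262/39) = -8860*(-571 - 184*39/91262) = -8860*(-571 - 3588/45631) = -8860*(-26058889/45631) = 230881756540/45631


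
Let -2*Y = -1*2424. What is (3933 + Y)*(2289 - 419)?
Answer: 9621150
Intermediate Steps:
Y = 1212 (Y = -(-1)*2424/2 = -½*(-2424) = 1212)
(3933 + Y)*(2289 - 419) = (3933 + 1212)*(2289 - 419) = 5145*1870 = 9621150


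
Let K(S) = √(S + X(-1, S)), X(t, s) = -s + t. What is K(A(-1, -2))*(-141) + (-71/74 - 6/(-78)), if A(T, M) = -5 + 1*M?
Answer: -849/962 - 141*I ≈ -0.88254 - 141.0*I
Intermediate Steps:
X(t, s) = t - s
A(T, M) = -5 + M
K(S) = I (K(S) = √(S + (-1 - S)) = √(-1) = I)
K(A(-1, -2))*(-141) + (-71/74 - 6/(-78)) = I*(-141) + (-71/74 - 6/(-78)) = -141*I + (-71*1/74 - 6*(-1/78)) = -141*I + (-71/74 + 1/13) = -141*I - 849/962 = -849/962 - 141*I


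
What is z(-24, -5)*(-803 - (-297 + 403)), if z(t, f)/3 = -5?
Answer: 13635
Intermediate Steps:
z(t, f) = -15 (z(t, f) = 3*(-5) = -15)
z(-24, -5)*(-803 - (-297 + 403)) = -15*(-803 - (-297 + 403)) = -15*(-803 - 1*106) = -15*(-803 - 106) = -15*(-909) = 13635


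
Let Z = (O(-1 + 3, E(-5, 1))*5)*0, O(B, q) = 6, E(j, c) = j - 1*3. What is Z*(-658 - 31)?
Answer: 0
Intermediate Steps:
E(j, c) = -3 + j (E(j, c) = j - 3 = -3 + j)
Z = 0 (Z = (6*5)*0 = 30*0 = 0)
Z*(-658 - 31) = 0*(-658 - 31) = 0*(-689) = 0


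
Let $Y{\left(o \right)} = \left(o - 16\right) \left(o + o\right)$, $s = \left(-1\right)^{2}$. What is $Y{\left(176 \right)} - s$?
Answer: $56319$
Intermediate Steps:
$s = 1$
$Y{\left(o \right)} = 2 o \left(-16 + o\right)$ ($Y{\left(o \right)} = \left(-16 + o\right) 2 o = 2 o \left(-16 + o\right)$)
$Y{\left(176 \right)} - s = 2 \cdot 176 \left(-16 + 176\right) - 1 = 2 \cdot 176 \cdot 160 - 1 = 56320 - 1 = 56319$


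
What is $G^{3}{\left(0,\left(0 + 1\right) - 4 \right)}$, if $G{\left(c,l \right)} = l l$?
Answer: $729$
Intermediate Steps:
$G{\left(c,l \right)} = l^{2}$
$G^{3}{\left(0,\left(0 + 1\right) - 4 \right)} = \left(\left(\left(0 + 1\right) - 4\right)^{2}\right)^{3} = \left(\left(1 - 4\right)^{2}\right)^{3} = \left(\left(-3\right)^{2}\right)^{3} = 9^{3} = 729$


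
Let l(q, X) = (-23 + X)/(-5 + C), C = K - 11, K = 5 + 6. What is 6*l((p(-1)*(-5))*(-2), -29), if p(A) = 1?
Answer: 312/5 ≈ 62.400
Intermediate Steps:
K = 11
C = 0 (C = 11 - 11 = 0)
l(q, X) = 23/5 - X/5 (l(q, X) = (-23 + X)/(-5 + 0) = (-23 + X)/(-5) = (-23 + X)*(-1/5) = 23/5 - X/5)
6*l((p(-1)*(-5))*(-2), -29) = 6*(23/5 - 1/5*(-29)) = 6*(23/5 + 29/5) = 6*(52/5) = 312/5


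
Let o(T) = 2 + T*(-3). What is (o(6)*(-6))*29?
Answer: 2784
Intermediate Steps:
o(T) = 2 - 3*T
(o(6)*(-6))*29 = ((2 - 3*6)*(-6))*29 = ((2 - 18)*(-6))*29 = -16*(-6)*29 = 96*29 = 2784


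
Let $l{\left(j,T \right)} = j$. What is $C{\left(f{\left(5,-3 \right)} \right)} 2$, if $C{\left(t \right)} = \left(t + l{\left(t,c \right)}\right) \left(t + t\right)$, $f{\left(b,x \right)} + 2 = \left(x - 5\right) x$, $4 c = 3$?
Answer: $3872$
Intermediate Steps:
$c = \frac{3}{4}$ ($c = \frac{1}{4} \cdot 3 = \frac{3}{4} \approx 0.75$)
$f{\left(b,x \right)} = -2 + x \left(-5 + x\right)$ ($f{\left(b,x \right)} = -2 + \left(x - 5\right) x = -2 + \left(-5 + x\right) x = -2 + x \left(-5 + x\right)$)
$C{\left(t \right)} = 4 t^{2}$ ($C{\left(t \right)} = \left(t + t\right) \left(t + t\right) = 2 t 2 t = 4 t^{2}$)
$C{\left(f{\left(5,-3 \right)} \right)} 2 = 4 \left(-2 + \left(-3\right)^{2} - -15\right)^{2} \cdot 2 = 4 \left(-2 + 9 + 15\right)^{2} \cdot 2 = 4 \cdot 22^{2} \cdot 2 = 4 \cdot 484 \cdot 2 = 1936 \cdot 2 = 3872$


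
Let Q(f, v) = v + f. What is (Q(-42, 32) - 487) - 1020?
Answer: -1517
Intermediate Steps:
Q(f, v) = f + v
(Q(-42, 32) - 487) - 1020 = ((-42 + 32) - 487) - 1020 = (-10 - 487) - 1020 = -497 - 1020 = -1517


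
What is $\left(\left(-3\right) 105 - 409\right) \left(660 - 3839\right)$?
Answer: $2301596$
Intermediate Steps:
$\left(\left(-3\right) 105 - 409\right) \left(660 - 3839\right) = \left(-315 - 409\right) \left(-3179\right) = \left(-724\right) \left(-3179\right) = 2301596$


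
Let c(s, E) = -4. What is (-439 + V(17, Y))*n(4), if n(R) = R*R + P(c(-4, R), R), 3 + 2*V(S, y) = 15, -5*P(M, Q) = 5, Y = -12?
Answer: -6495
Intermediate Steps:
P(M, Q) = -1 (P(M, Q) = -⅕*5 = -1)
V(S, y) = 6 (V(S, y) = -3/2 + (½)*15 = -3/2 + 15/2 = 6)
n(R) = -1 + R² (n(R) = R*R - 1 = R² - 1 = -1 + R²)
(-439 + V(17, Y))*n(4) = (-439 + 6)*(-1 + 4²) = -433*(-1 + 16) = -433*15 = -6495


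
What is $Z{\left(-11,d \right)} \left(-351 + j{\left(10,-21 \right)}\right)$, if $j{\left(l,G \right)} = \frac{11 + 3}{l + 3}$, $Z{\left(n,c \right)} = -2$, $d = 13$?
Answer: $\frac{9098}{13} \approx 699.85$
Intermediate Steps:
$j{\left(l,G \right)} = \frac{14}{3 + l}$
$Z{\left(-11,d \right)} \left(-351 + j{\left(10,-21 \right)}\right) = - 2 \left(-351 + \frac{14}{3 + 10}\right) = - 2 \left(-351 + \frac{14}{13}\right) = \left(-2\right) \left(- \frac{4549}{13}\right) = \frac{9098}{13}$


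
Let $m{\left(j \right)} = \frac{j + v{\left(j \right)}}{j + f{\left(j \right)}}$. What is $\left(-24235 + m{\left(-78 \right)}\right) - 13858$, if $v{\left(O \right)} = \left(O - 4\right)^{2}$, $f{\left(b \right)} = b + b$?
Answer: $- \frac{4460204}{117} \approx -38121.0$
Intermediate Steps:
$f{\left(b \right)} = 2 b$
$v{\left(O \right)} = \left(-4 + O\right)^{2}$
$m{\left(j \right)} = \frac{j + \left(-4 + j\right)^{2}}{3 j}$ ($m{\left(j \right)} = \frac{j + \left(-4 + j\right)^{2}}{j + 2 j} = \frac{j + \left(-4 + j\right)^{2}}{3 j}$)
$\left(-24235 + m{\left(-78 \right)}\right) - 13858 = \left(-24235 + \frac{-78 + \left(-4 - 78\right)^{2}}{3 \left(-78\right)}\right) - 13858 = \left(-24235 + \frac{1}{3} \left(- \frac{1}{78}\right) \left(-78 + \left(-82\right)^{2}\right)\right) - 13858 = \left(-24235 + \frac{1}{3} \left(- \frac{1}{78}\right) \left(-78 + 6724\right)\right) - 13858 = \left(-24235 + \frac{1}{3} \left(- \frac{1}{78}\right) 6646\right) - 13858 = \left(-24235 - \frac{3323}{117}\right) - 13858 = - \frac{2838818}{117} - 13858 = - \frac{4460204}{117}$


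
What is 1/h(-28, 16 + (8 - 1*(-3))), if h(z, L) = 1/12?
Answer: 12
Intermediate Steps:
h(z, L) = 1/12
1/h(-28, 16 + (8 - 1*(-3))) = 1/(1/12) = 12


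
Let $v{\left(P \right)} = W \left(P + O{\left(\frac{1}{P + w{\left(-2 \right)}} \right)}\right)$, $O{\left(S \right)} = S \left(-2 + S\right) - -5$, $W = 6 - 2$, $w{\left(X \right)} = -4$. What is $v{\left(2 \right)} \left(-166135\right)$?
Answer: $-5482455$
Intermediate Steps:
$W = 4$ ($W = 6 - 2 = 4$)
$O{\left(S \right)} = 5 + S \left(-2 + S\right)$ ($O{\left(S \right)} = S \left(-2 + S\right) + 5 = 5 + S \left(-2 + S\right)$)
$v{\left(P \right)} = 20 - \frac{8}{-4 + P} + 4 P + \frac{4}{\left(-4 + P\right)^{2}}$ ($v{\left(P \right)} = 4 \left(P + \left(5 + \left(\frac{1}{P - 4}\right)^{2} - \frac{2}{P - 4}\right)\right) = 4 \left(P + \left(5 + \left(\frac{1}{-4 + P}\right)^{2} - \frac{2}{-4 + P}\right)\right) = 4 \left(P + \left(5 + \frac{1}{\left(-4 + P\right)^{2}} - \frac{2}{-4 + P}\right)\right) = 4 \left(5 + P + \frac{1}{\left(-4 + P\right)^{2}} - \frac{2}{-4 + P}\right) = 20 - \frac{8}{-4 + P} + 4 P + \frac{4}{\left(-4 + P\right)^{2}}$)
$v{\left(2 \right)} \left(-166135\right) = \frac{4 \left(89 + 2^{3} - 52 - 3 \cdot 2^{2}\right)}{16 + 2^{2} - 16} \left(-166135\right) = \frac{4 \left(89 + 8 - 52 - 12\right)}{16 + 4 - 16} \left(-166135\right) = \frac{4 \left(89 + 8 - 52 - 12\right)}{4} \left(-166135\right) = 4 \cdot \frac{1}{4} \cdot 33 \left(-166135\right) = 33 \left(-166135\right) = -5482455$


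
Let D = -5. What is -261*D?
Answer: 1305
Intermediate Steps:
-261*D = -261*(-5) = 1305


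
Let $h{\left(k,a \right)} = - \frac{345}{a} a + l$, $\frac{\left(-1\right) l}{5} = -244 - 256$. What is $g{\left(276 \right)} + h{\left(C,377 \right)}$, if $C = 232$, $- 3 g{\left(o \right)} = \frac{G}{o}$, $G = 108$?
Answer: $\frac{49562}{23} \approx 2154.9$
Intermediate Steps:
$l = 2500$ ($l = - 5 \left(-244 - 256\right) = \left(-5\right) \left(-500\right) = 2500$)
$g{\left(o \right)} = - \frac{36}{o}$ ($g{\left(o \right)} = - \frac{108 \frac{1}{o}}{3} = - \frac{36}{o}$)
$h{\left(k,a \right)} = 2155$ ($h{\left(k,a \right)} = - \frac{345}{a} a + 2500 = -345 + 2500 = 2155$)
$g{\left(276 \right)} + h{\left(C,377 \right)} = - \frac{36}{276} + 2155 = \left(-36\right) \frac{1}{276} + 2155 = - \frac{3}{23} + 2155 = \frac{49562}{23}$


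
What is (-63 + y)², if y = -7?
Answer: 4900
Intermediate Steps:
(-63 + y)² = (-63 - 7)² = (-70)² = 4900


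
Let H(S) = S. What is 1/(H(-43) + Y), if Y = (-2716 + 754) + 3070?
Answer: 1/1065 ≈ 0.00093897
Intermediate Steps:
Y = 1108 (Y = -1962 + 3070 = 1108)
1/(H(-43) + Y) = 1/(-43 + 1108) = 1/1065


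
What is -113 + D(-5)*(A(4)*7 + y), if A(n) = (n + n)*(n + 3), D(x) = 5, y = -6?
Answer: 1817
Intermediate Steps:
A(n) = 2*n*(3 + n) (A(n) = (2*n)*(3 + n) = 2*n*(3 + n))
-113 + D(-5)*(A(4)*7 + y) = -113 + 5*((2*4*(3 + 4))*7 - 6) = -113 + 5*((2*4*7)*7 - 6) = -113 + 5*(56*7 - 6) = -113 + 5*(392 - 6) = -113 + 5*386 = -113 + 1930 = 1817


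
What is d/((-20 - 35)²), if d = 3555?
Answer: 711/605 ≈ 1.1752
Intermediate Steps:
d/((-20 - 35)²) = 3555/((-20 - 35)²) = 3555/((-55)²) = 3555/3025 = 3555*(1/3025) = 711/605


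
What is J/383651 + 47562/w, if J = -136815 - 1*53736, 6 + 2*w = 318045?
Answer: -8036077255/40671993463 ≈ -0.19758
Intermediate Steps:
w = 318039/2 (w = -3 + (½)*318045 = -3 + 318045/2 = 318039/2 ≈ 1.5902e+5)
J = -190551 (J = -136815 - 53736 = -190551)
J/383651 + 47562/w = -190551/383651 + 47562/(318039/2) = -190551*1/383651 + 47562*(2/318039) = -190551/383651 + 31708/106013 = -8036077255/40671993463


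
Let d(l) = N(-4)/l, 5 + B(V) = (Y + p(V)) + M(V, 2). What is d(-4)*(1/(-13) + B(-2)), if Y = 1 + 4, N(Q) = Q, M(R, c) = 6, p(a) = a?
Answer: 51/13 ≈ 3.9231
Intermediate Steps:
Y = 5
B(V) = 6 + V (B(V) = -5 + ((5 + V) + 6) = -5 + (11 + V) = 6 + V)
d(l) = -4/l
d(-4)*(1/(-13) + B(-2)) = (-4/(-4))*(1/(-13) + (6 - 2)) = (-4*(-1/4))*(-1/13 + 4) = 1*(51/13) = 51/13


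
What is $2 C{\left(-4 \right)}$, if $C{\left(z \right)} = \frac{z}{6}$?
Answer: $- \frac{4}{3} \approx -1.3333$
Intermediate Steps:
$C{\left(z \right)} = \frac{z}{6}$ ($C{\left(z \right)} = z \frac{1}{6} = \frac{z}{6}$)
$2 C{\left(-4 \right)} = 2 \cdot \frac{1}{6} \left(-4\right) = 2 \left(- \frac{2}{3}\right) = - \frac{4}{3}$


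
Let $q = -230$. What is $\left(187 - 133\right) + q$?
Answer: $-176$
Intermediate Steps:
$\left(187 - 133\right) + q = \left(187 - 133\right) - 230 = 54 - 230 = -176$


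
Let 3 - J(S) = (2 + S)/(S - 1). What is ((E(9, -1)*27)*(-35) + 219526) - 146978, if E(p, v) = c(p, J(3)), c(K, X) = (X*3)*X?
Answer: 287357/4 ≈ 71839.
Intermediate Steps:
J(S) = 3 - (2 + S)/(-1 + S) (J(S) = 3 - (2 + S)/(S - 1) = 3 - (2 + S)/(-1 + S))
c(K, X) = 3*X**2 (c(K, X) = (3*X)*X = 3*X**2)
E(p, v) = 3/4 (E(p, v) = 3*((-5 + 2*3)/(-1 + 3))**2 = 3*((-5 + 6)/2)**2 = 3*((1/2)*1)**2 = 3*(1/2)**2 = 3*(1/4) = 3/4)
((E(9, -1)*27)*(-35) + 219526) - 146978 = (((3/4)*27)*(-35) + 219526) - 146978 = ((81/4)*(-35) + 219526) - 146978 = (-2835/4 + 219526) - 146978 = 875269/4 - 146978 = 287357/4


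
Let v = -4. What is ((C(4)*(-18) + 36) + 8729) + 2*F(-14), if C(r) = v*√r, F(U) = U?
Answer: 8881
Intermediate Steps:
C(r) = -4*√r
((C(4)*(-18) + 36) + 8729) + 2*F(-14) = ((-4*√4*(-18) + 36) + 8729) + 2*(-14) = ((-4*2*(-18) + 36) + 8729) - 28 = ((-8*(-18) + 36) + 8729) - 28 = ((144 + 36) + 8729) - 28 = (180 + 8729) - 28 = 8909 - 28 = 8881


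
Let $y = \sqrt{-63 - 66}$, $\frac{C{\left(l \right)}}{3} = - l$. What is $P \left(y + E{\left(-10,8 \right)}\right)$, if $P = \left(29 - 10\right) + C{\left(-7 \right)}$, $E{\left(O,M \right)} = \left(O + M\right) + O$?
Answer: $-480 + 40 i \sqrt{129} \approx -480.0 + 454.31 i$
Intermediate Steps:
$C{\left(l \right)} = - 3 l$ ($C{\left(l \right)} = 3 \left(- l\right) = - 3 l$)
$E{\left(O,M \right)} = M + 2 O$ ($E{\left(O,M \right)} = \left(M + O\right) + O = M + 2 O$)
$P = 40$ ($P = \left(29 - 10\right) - -21 = 19 + 21 = 40$)
$y = i \sqrt{129}$ ($y = \sqrt{-129} = i \sqrt{129} \approx 11.358 i$)
$P \left(y + E{\left(-10,8 \right)}\right) = 40 \left(i \sqrt{129} + \left(8 + 2 \left(-10\right)\right)\right) = 40 \left(i \sqrt{129} + \left(8 - 20\right)\right) = 40 \left(i \sqrt{129} - 12\right) = 40 \left(-12 + i \sqrt{129}\right) = -480 + 40 i \sqrt{129}$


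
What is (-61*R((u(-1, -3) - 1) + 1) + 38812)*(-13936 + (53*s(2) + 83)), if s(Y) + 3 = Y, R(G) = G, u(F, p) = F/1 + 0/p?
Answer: -540567938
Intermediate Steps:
u(F, p) = F (u(F, p) = F*1 + 0 = F + 0 = F)
s(Y) = -3 + Y
(-61*R((u(-1, -3) - 1) + 1) + 38812)*(-13936 + (53*s(2) + 83)) = (-61*((-1 - 1) + 1) + 38812)*(-13936 + (53*(-3 + 2) + 83)) = (-61*(-2 + 1) + 38812)*(-13936 + (53*(-1) + 83)) = (-61*(-1) + 38812)*(-13936 + (-53 + 83)) = (61 + 38812)*(-13936 + 30) = 38873*(-13906) = -540567938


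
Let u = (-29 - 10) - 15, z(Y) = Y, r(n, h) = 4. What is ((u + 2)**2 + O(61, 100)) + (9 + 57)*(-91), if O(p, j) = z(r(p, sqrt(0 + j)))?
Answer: -3298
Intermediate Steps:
u = -54 (u = -39 - 15 = -54)
O(p, j) = 4
((u + 2)**2 + O(61, 100)) + (9 + 57)*(-91) = ((-54 + 2)**2 + 4) + (9 + 57)*(-91) = ((-52)**2 + 4) + 66*(-91) = (2704 + 4) - 6006 = 2708 - 6006 = -3298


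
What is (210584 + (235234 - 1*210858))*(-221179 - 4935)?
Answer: -53127745440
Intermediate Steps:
(210584 + (235234 - 1*210858))*(-221179 - 4935) = (210584 + (235234 - 210858))*(-226114) = (210584 + 24376)*(-226114) = 234960*(-226114) = -53127745440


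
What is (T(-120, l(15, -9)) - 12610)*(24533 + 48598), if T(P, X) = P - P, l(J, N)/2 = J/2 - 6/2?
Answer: -922181910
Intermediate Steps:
l(J, N) = -6 + J (l(J, N) = 2*(J/2 - 6/2) = 2*(J*(½) - 6*½) = 2*(J/2 - 3) = 2*(-3 + J/2) = -6 + J)
T(P, X) = 0
(T(-120, l(15, -9)) - 12610)*(24533 + 48598) = (0 - 12610)*(24533 + 48598) = -12610*73131 = -922181910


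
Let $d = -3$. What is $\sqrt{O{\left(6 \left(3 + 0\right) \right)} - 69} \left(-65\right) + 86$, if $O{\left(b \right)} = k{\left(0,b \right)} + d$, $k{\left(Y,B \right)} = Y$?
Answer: $86 - 390 i \sqrt{2} \approx 86.0 - 551.54 i$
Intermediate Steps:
$O{\left(b \right)} = -3$ ($O{\left(b \right)} = 0 - 3 = -3$)
$\sqrt{O{\left(6 \left(3 + 0\right) \right)} - 69} \left(-65\right) + 86 = \sqrt{-3 - 69} \left(-65\right) + 86 = \sqrt{-72} \left(-65\right) + 86 = 6 i \sqrt{2} \left(-65\right) + 86 = - 390 i \sqrt{2} + 86 = 86 - 390 i \sqrt{2}$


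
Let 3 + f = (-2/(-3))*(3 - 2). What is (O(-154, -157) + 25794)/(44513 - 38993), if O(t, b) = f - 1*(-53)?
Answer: 38767/8280 ≈ 4.6820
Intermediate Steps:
f = -7/3 (f = -3 + (-2/(-3))*(3 - 2) = -3 - 2*(-1/3)*1 = -3 + (2/3)*1 = -3 + 2/3 = -7/3 ≈ -2.3333)
O(t, b) = 152/3 (O(t, b) = -7/3 - 1*(-53) = -7/3 + 53 = 152/3)
(O(-154, -157) + 25794)/(44513 - 38993) = (152/3 + 25794)/(44513 - 38993) = (77534/3)/5520 = (77534/3)*(1/5520) = 38767/8280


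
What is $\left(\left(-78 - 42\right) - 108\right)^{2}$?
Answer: $51984$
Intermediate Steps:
$\left(\left(-78 - 42\right) - 108\right)^{2} = \left(-120 - 108\right)^{2} = \left(-228\right)^{2} = 51984$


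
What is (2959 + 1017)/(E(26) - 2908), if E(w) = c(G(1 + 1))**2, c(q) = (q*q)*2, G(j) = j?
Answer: -994/711 ≈ -1.3980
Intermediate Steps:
c(q) = 2*q**2 (c(q) = q**2*2 = 2*q**2)
E(w) = 64 (E(w) = (2*(1 + 1)**2)**2 = (2*2**2)**2 = (2*4)**2 = 8**2 = 64)
(2959 + 1017)/(E(26) - 2908) = (2959 + 1017)/(64 - 2908) = 3976/(-2844) = 3976*(-1/2844) = -994/711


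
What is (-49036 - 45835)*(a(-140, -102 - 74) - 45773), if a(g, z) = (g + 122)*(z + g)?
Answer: 3802904035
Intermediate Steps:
a(g, z) = (122 + g)*(g + z)
(-49036 - 45835)*(a(-140, -102 - 74) - 45773) = (-49036 - 45835)*(((-140)**2 + 122*(-140) + 122*(-102 - 74) - 140*(-102 - 74)) - 45773) = -94871*((19600 - 17080 + 122*(-176) - 140*(-176)) - 45773) = -94871*((19600 - 17080 - 21472 + 24640) - 45773) = -94871*(5688 - 45773) = -94871*(-40085) = 3802904035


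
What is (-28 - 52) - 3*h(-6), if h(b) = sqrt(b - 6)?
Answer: -80 - 6*I*sqrt(3) ≈ -80.0 - 10.392*I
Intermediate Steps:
h(b) = sqrt(-6 + b)
(-28 - 52) - 3*h(-6) = (-28 - 52) - 3*sqrt(-6 - 6) = -80 - 6*I*sqrt(3)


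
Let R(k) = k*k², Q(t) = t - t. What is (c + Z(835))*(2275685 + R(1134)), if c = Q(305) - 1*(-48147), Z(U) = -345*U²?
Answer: -351254159098565142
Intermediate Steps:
Q(t) = 0
R(k) = k³
c = 48147 (c = 0 - 1*(-48147) = 0 + 48147 = 48147)
(c + Z(835))*(2275685 + R(1134)) = (48147 - 345*835²)*(2275685 + 1134³) = (48147 - 345*697225)*(2275685 + 1458274104) = (48147 - 240542625)*1460549789 = -240494478*1460549789 = -351254159098565142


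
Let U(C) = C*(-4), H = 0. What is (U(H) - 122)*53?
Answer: -6466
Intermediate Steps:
U(C) = -4*C
(U(H) - 122)*53 = (-4*0 - 122)*53 = (0 - 122)*53 = -122*53 = -6466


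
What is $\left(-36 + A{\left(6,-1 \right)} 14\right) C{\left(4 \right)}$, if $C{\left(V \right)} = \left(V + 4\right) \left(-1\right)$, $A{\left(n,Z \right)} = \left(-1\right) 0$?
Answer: $288$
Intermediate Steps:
$A{\left(n,Z \right)} = 0$
$C{\left(V \right)} = -4 - V$ ($C{\left(V \right)} = \left(4 + V\right) \left(-1\right) = -4 - V$)
$\left(-36 + A{\left(6,-1 \right)} 14\right) C{\left(4 \right)} = \left(-36 + 0 \cdot 14\right) \left(-4 - 4\right) = \left(-36 + 0\right) \left(-4 - 4\right) = \left(-36\right) \left(-8\right) = 288$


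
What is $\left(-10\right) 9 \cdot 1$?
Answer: $-90$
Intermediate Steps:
$\left(-10\right) 9 \cdot 1 = \left(-90\right) 1 = -90$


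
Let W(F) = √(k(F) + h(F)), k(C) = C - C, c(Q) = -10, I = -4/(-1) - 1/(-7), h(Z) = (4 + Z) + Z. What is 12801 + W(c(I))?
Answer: 12801 + 4*I ≈ 12801.0 + 4.0*I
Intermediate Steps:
h(Z) = 4 + 2*Z
I = 29/7 (I = -4*(-1) - 1*(-⅐) = 4 + ⅐ = 29/7 ≈ 4.1429)
k(C) = 0
W(F) = √(4 + 2*F) (W(F) = √(0 + (4 + 2*F)) = √(4 + 2*F))
12801 + W(c(I)) = 12801 + √(4 + 2*(-10)) = 12801 + √(4 - 20) = 12801 + √(-16) = 12801 + 4*I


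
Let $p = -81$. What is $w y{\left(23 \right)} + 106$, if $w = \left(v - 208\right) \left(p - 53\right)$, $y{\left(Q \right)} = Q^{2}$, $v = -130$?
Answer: $23959574$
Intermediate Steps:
$w = 45292$ ($w = \left(-130 - 208\right) \left(-81 - 53\right) = \left(-338\right) \left(-134\right) = 45292$)
$w y{\left(23 \right)} + 106 = 45292 \cdot 23^{2} + 106 = 45292 \cdot 529 + 106 = 23959468 + 106 = 23959574$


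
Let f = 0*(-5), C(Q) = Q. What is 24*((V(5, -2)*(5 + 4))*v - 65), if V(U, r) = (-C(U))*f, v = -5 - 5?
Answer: -1560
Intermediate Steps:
v = -10
f = 0
V(U, r) = 0 (V(U, r) = -U*0 = 0)
24*((V(5, -2)*(5 + 4))*v - 65) = 24*((0*(5 + 4))*(-10) - 65) = 24*((0*9)*(-10) - 65) = 24*(0*(-10) - 65) = 24*(0 - 65) = 24*(-65) = -1560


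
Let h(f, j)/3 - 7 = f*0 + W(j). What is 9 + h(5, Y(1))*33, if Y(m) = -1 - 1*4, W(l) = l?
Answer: 207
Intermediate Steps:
Y(m) = -5 (Y(m) = -1 - 4 = -5)
h(f, j) = 21 + 3*j (h(f, j) = 21 + 3*(f*0 + j) = 21 + 3*(0 + j) = 21 + 3*j)
9 + h(5, Y(1))*33 = 9 + (21 + 3*(-5))*33 = 9 + (21 - 15)*33 = 9 + 6*33 = 9 + 198 = 207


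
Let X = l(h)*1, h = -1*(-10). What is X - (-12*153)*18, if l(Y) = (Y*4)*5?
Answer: 33248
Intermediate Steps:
h = 10
l(Y) = 20*Y (l(Y) = (4*Y)*5 = 20*Y)
X = 200 (X = (20*10)*1 = 200*1 = 200)
X - (-12*153)*18 = 200 - (-12*153)*18 = 200 - (-1836)*18 = 200 - 1*(-33048) = 200 + 33048 = 33248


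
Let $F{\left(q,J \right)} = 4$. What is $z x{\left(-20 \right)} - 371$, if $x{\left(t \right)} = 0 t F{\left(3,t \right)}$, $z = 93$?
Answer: $-371$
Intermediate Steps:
$x{\left(t \right)} = 0$ ($x{\left(t \right)} = 0 t 4 = 0 \cdot 4 = 0$)
$z x{\left(-20 \right)} - 371 = 93 \cdot 0 - 371 = 0 - 371 = -371$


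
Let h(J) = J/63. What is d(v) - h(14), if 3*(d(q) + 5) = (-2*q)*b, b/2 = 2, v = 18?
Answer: -479/9 ≈ -53.222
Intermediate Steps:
h(J) = J/63 (h(J) = J*(1/63) = J/63)
b = 4 (b = 2*2 = 4)
d(q) = -5 - 8*q/3 (d(q) = -5 + (-2*q*4)/3 = -5 + (-8*q)/3 = -5 - 8*q/3)
d(v) - h(14) = (-5 - 8/3*18) - 14/63 = (-5 - 48) - 1*2/9 = -53 - 2/9 = -479/9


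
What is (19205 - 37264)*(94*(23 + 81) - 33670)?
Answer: 431501746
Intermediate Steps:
(19205 - 37264)*(94*(23 + 81) - 33670) = -18059*(94*104 - 33670) = -18059*(9776 - 33670) = -18059*(-23894) = 431501746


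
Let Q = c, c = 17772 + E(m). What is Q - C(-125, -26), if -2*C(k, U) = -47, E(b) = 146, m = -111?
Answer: 35789/2 ≈ 17895.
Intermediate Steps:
C(k, U) = 47/2 (C(k, U) = -½*(-47) = 47/2)
c = 17918 (c = 17772 + 146 = 17918)
Q = 17918
Q - C(-125, -26) = 17918 - 1*47/2 = 17918 - 47/2 = 35789/2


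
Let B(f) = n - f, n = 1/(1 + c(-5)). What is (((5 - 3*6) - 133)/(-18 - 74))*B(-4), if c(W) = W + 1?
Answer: 803/138 ≈ 5.8188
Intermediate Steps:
c(W) = 1 + W
n = -⅓ (n = 1/(1 + (1 - 5)) = 1/(1 - 4) = 1/(-3) = -⅓ ≈ -0.33333)
B(f) = -⅓ - f
(((5 - 3*6) - 133)/(-18 - 74))*B(-4) = (((5 - 3*6) - 133)/(-18 - 74))*(-⅓ - 1*(-4)) = (((5 - 18) - 133)/(-92))*(-⅓ + 4) = ((-13 - 133)*(-1/92))*(11/3) = -146*(-1/92)*(11/3) = (73/46)*(11/3) = 803/138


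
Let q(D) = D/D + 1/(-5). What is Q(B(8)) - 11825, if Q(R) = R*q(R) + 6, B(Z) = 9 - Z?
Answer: -59091/5 ≈ -11818.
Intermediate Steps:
q(D) = 4/5 (q(D) = 1 + 1*(-1/5) = 1 - 1/5 = 4/5)
Q(R) = 6 + 4*R/5 (Q(R) = R*(4/5) + 6 = 4*R/5 + 6 = 6 + 4*R/5)
Q(B(8)) - 11825 = (6 + 4*(9 - 1*8)/5) - 11825 = (6 + 4*(9 - 8)/5) - 11825 = (6 + (4/5)*1) - 11825 = (6 + 4/5) - 11825 = 34/5 - 11825 = -59091/5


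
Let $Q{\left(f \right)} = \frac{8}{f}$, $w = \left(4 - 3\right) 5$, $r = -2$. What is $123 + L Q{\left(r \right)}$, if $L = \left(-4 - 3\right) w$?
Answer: $263$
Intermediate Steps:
$w = 5$ ($w = 1 \cdot 5 = 5$)
$L = -35$ ($L = \left(-4 - 3\right) 5 = \left(-7\right) 5 = -35$)
$123 + L Q{\left(r \right)} = 123 - 35 \frac{8}{-2} = 123 - 35 \cdot 8 \left(- \frac{1}{2}\right) = 123 - -140 = 123 + 140 = 263$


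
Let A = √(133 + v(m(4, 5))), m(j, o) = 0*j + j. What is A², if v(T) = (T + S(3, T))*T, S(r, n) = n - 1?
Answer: 161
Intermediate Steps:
m(j, o) = j (m(j, o) = 0 + j = j)
S(r, n) = -1 + n
v(T) = T*(-1 + 2*T) (v(T) = (T + (-1 + T))*T = (-1 + 2*T)*T = T*(-1 + 2*T))
A = √161 (A = √(133 + 4*(-1 + 2*4)) = √(133 + 4*(-1 + 8)) = √(133 + 4*7) = √(133 + 28) = √161 ≈ 12.689)
A² = (√161)² = 161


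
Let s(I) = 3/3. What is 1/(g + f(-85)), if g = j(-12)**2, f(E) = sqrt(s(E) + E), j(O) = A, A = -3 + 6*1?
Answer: 3/55 - 2*I*sqrt(21)/165 ≈ 0.054545 - 0.055546*I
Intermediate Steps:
s(I) = 1 (s(I) = 3*(1/3) = 1)
A = 3 (A = -3 + 6 = 3)
j(O) = 3
f(E) = sqrt(1 + E)
g = 9 (g = 3**2 = 9)
1/(g + f(-85)) = 1/(9 + sqrt(1 - 85)) = 1/(9 + sqrt(-84)) = 1/(9 + 2*I*sqrt(21))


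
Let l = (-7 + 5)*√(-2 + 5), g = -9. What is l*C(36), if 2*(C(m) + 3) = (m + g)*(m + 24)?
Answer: -1614*√3 ≈ -2795.5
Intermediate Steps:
C(m) = -3 + (-9 + m)*(24 + m)/2 (C(m) = -3 + ((m - 9)*(m + 24))/2 = -3 + ((-9 + m)*(24 + m))/2 = -3 + (-9 + m)*(24 + m)/2)
l = -2*√3 ≈ -3.4641
l*C(36) = (-2*√3)*(-111 + (½)*36² + (15/2)*36) = (-2*√3)*(-111 + (½)*1296 + 270) = (-2*√3)*(-111 + 648 + 270) = -2*√3*807 = -1614*√3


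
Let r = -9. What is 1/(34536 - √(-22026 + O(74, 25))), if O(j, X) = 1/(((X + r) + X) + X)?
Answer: 2279376/78721983251 + I*√95945190/78721983251 ≈ 2.8955e-5 + 1.2443e-7*I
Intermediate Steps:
O(j, X) = 1/(-9 + 3*X) (O(j, X) = 1/(((X - 9) + X) + X) = 1/(((-9 + X) + X) + X) = 1/((-9 + 2*X) + X) = 1/(-9 + 3*X))
1/(34536 - √(-22026 + O(74, 25))) = 1/(34536 - √(-22026 + 1/(3*(-3 + 25)))) = 1/(34536 - √(-22026 + (⅓)/22)) = 1/(34536 - √(-22026 + (⅓)*(1/22))) = 1/(34536 - √(-22026 + 1/66)) = 1/(34536 - √(-1453715/66)) = 1/(34536 - I*√95945190/66)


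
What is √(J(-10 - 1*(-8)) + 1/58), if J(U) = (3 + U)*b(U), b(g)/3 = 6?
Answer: √60610/58 ≈ 4.2447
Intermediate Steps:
b(g) = 18 (b(g) = 3*6 = 18)
J(U) = 54 + 18*U (J(U) = (3 + U)*18 = 54 + 18*U)
√(J(-10 - 1*(-8)) + 1/58) = √((54 + 18*(-10 - 1*(-8))) + 1/58) = √((54 + 18*(-10 + 8)) + 1/58) = √((54 + 18*(-2)) + 1/58) = √((54 - 36) + 1/58) = √(18 + 1/58) = √(1045/58) = √60610/58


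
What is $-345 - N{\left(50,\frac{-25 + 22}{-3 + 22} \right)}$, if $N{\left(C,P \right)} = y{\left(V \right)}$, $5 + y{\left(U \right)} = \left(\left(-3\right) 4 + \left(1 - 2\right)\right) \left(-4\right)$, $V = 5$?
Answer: $-392$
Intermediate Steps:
$y{\left(U \right)} = 47$ ($y{\left(U \right)} = -5 + \left(\left(-3\right) 4 + \left(1 - 2\right)\right) \left(-4\right) = -5 + \left(-12 + \left(1 - 2\right)\right) \left(-4\right) = -5 + \left(-12 - 1\right) \left(-4\right) = -5 - -52 = -5 + 52 = 47$)
$N{\left(C,P \right)} = 47$
$-345 - N{\left(50,\frac{-25 + 22}{-3 + 22} \right)} = -345 - 47 = -392$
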